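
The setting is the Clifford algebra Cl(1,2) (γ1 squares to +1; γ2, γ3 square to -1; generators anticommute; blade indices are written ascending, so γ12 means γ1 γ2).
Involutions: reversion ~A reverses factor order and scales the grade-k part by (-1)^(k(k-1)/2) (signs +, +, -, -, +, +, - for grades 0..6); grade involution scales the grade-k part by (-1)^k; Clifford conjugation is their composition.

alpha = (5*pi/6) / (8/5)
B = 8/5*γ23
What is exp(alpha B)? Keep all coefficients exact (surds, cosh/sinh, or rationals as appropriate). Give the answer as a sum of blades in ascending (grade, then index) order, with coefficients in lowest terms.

B^2 = (8/5)^2*(γ23)^2 = 64/25*(-1) = -64/25 (a basis 2-blade squares to minus the product of its generators' squares).
B^2 = -64/25 — the negative square puts this in the circular regime; l = 8/5, alpha*l = 5*pi/6, so exp(alpha B) = cos(5*pi/6) + (sin(5*pi/6)/(8/5))*B = -sqrt(3)/2 + (5/16)*B.
Answer: -sqrt(3)/2 + 1/2*γ23


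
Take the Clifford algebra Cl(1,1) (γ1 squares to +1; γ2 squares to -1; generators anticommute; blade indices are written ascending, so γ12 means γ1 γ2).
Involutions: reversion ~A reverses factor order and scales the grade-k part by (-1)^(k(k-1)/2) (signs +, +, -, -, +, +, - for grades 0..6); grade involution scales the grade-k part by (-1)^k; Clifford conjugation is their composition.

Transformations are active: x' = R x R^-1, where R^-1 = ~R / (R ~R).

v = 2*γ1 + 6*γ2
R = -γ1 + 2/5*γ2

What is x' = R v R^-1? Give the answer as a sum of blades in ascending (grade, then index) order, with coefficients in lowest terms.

~R = -γ1 + 2/5*γ2, and R ~R = 21/25, so R^-1 = ~R / (21/25).
R v = -22/5 - 34/5*γ12
Answer: 178/21*γ1 - 214/21*γ2


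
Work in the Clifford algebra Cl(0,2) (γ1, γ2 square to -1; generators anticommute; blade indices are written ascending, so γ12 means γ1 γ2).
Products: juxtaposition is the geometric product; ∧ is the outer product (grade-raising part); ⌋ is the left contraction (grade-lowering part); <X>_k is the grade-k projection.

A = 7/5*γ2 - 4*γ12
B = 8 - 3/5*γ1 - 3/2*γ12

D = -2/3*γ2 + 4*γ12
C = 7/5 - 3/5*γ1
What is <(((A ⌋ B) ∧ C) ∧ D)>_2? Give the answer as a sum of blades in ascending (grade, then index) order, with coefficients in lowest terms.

step 1: -6 - 21/10*γ1
step 2: -42/5 + 33/50*γ1
step 3: 28/5*γ2 - 851/25*γ12
step 4: -851/25*γ12
Answer: -851/25*γ12


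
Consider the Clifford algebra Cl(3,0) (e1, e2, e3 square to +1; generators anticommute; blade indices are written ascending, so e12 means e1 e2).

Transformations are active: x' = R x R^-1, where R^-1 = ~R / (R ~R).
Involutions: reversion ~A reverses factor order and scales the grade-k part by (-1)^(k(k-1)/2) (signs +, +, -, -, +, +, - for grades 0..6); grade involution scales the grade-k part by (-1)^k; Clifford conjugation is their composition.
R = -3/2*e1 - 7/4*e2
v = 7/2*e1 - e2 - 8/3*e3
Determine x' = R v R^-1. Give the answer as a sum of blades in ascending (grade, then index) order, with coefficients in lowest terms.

~R = -3/2*e1 - 7/4*e2, and R ~R = 85/16, so R^-1 = ~R / (85/16).
R v = -7/2 + 61/8*e12 + 4*e13 + 14/3*e23
Answer: -259/170*e1 + 281/85*e2 + 8/3*e3


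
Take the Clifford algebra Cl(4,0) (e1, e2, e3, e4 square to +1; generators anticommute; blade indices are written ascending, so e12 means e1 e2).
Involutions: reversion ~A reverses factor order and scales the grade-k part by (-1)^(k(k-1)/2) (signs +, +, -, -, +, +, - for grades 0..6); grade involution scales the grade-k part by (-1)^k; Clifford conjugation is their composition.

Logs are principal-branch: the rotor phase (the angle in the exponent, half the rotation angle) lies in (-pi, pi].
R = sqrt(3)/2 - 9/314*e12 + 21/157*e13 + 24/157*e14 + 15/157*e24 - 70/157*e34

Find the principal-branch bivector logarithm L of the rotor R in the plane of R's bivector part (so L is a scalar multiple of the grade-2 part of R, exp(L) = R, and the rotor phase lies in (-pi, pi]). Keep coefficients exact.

The scalar part of R is sqrt(3)/2, and that scalar determines the rotor phase on the principal branch; recovering the unit plane as bivector-part over sine of the phase gives L = phase * plane.
Concretely: cos(phase) = sqrt(3)/2 gives phase = ±pi/6, and since phase/sin(phase) is even the sign is immaterial: L = (phase/sin(phase)) * <R>_2 = (pi/3) * <R>_2.
Answer: -3*pi/314*e12 + 7*pi/157*e13 + 8*pi/157*e14 + 5*pi/157*e24 - 70*pi/471*e34


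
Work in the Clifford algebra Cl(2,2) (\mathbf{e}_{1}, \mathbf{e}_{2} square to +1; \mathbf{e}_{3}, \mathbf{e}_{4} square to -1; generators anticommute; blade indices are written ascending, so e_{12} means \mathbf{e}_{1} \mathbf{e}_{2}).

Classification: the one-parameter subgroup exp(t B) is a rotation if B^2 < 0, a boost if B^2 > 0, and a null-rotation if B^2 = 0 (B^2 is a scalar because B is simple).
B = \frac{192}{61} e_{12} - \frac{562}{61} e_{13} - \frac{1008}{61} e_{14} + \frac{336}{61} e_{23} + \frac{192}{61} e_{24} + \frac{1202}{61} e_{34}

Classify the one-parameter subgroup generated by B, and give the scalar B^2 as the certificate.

B^2 term by term: the squares give (\frac{192}{61})^2*(e_{12})^2 + (-\frac{562}{61})^2*(e_{13})^2 + (-\frac{1008}{61})^2*(e_{14})^2 + (\frac{336}{61})^2*(e_{23})^2 + (\frac{192}{61})^2*(e_{24})^2 + (\frac{1202}{61})^2*(e_{34})^2 = \frac{36864}{3721}*(-1) + \frac{315844}{3721}*(+1) + \frac{1016064}{3721}*(+1) + \frac{112896}{3721}*(+1) + \frac{36864}{3721}*(+1) + \frac{1444804}{3721}*(-1) = 0 (each basis 2-blade squares to minus the product of its generators' squares); cross terms between blades sharing an index anticommute and cancel; the commuting (index-disjoint) pairs give grade-4 terms 2*c*c'*(blade product), which cancel blade by blade — e_{1234}: \frac{461568}{3721} + \frac{215808}{3721} - \frac{677376}{3721} = 0 — confirming B is simple. So B^2 = 0.
Answer: null-rotation, certificate B^2 = 0. B^2 = 0 is basis-independent, so its sign is the whole story.


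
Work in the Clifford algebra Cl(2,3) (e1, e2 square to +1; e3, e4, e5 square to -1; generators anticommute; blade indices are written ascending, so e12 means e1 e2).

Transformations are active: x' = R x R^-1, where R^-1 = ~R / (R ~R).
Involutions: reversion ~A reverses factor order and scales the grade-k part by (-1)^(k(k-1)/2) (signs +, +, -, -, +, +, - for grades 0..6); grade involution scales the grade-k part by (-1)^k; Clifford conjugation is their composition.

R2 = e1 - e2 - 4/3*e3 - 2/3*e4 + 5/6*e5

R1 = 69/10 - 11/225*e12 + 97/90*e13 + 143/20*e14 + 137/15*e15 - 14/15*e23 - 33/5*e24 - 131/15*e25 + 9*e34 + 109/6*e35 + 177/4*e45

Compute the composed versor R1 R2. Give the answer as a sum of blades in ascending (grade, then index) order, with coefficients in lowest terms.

Distribute over the terms of R2 (each basis-blade product reordered to ascending indices, repeated generators contracted through their squares):
R1 (e1) = 69/10*e1 + 11/225*e2 - 97/90*e3 - 143/20*e4 - 137/15*e5 - 14/15*e123 - 33/5*e124 - 131/15*e125 + 9*e134 + 109/6*e135 + 177/4*e145
R1 (-e2) = 11/225*e1 - 69/10*e2 - 14/15*e3 - 33/5*e4 - 131/15*e5 + 97/90*e123 + 143/20*e124 + 137/15*e125 - 9*e234 - 109/6*e235 - 177/4*e245
R1 (-4/3*e3) = 194/135*e1 - 56/45*e2 - 46/5*e3 - 12*e4 - 218/9*e5 + 44/675*e123 + 143/15*e134 + 548/45*e135 - 44/5*e234 - 524/45*e235 - 59*e345
R1 (-2/3*e4) = 143/30*e1 - 22/5*e2 + 6*e3 - 23/5*e4 - 59/2*e5 + 22/675*e124 - 97/135*e134 + 274/45*e145 + 28/45*e234 - 262/45*e245 + 109/9*e345
R1 (5/6*e5) = -137/18*e1 + 131/18*e2 - 545/36*e3 - 295/8*e4 + 23/4*e5 - 11/270*e125 + 97/108*e135 + 143/24*e145 - 7/9*e235 - 11/2*e245 + 15/2*e345
Summing the partial products and collecting blades:
Answer: 7481/1350*e1 - 1174/225*e2 - 407/20*e3 - 2689/40*e4 - 11851/180*e5 + 283/1350*e123 + 1573/2700*e124 + 97/270*e125 + 481/27*e134 + 16871/540*e135 + 20267/360*e145 - 773/45*e234 - 2753/90*e235 - 10003/180*e245 - 709/18*e345


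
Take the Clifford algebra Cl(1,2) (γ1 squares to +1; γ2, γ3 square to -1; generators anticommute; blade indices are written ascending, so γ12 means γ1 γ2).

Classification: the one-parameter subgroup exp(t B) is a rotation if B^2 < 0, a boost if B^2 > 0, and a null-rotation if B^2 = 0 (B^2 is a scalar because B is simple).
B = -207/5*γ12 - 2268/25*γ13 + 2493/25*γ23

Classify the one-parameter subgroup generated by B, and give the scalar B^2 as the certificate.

B^2 term by term: the squares give (-207/5)^2*(γ12)^2 + (-2268/25)^2*(γ13)^2 + (2493/25)^2*(γ23)^2 = 42849/25*(+1) + 5143824/625*(+1) + 6215049/625*(-1) = 0 (each basis 2-blade squares to minus the product of its generators' squares); cross terms between blades sharing an index anticommute and cancel. So B^2 = 0.
Answer: null-rotation, certificate B^2 = 0. The scalar 0 is the complete invariant here: its sign names the subgroup type.


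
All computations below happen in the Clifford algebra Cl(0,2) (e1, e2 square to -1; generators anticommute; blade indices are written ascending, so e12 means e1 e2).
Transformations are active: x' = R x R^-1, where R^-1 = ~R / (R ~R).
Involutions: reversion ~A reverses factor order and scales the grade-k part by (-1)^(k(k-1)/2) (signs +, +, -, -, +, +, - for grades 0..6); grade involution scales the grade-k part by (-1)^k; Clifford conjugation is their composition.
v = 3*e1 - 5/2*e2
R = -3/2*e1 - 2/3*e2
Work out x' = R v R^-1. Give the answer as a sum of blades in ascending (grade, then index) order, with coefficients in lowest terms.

~R = -3/2*e1 - 2/3*e2, and R ~R = -97/36, so R^-1 = ~R / (-97/36).
R v = 17/6 + 23/4*e12
Answer: 15/97*e1 + 757/194*e2


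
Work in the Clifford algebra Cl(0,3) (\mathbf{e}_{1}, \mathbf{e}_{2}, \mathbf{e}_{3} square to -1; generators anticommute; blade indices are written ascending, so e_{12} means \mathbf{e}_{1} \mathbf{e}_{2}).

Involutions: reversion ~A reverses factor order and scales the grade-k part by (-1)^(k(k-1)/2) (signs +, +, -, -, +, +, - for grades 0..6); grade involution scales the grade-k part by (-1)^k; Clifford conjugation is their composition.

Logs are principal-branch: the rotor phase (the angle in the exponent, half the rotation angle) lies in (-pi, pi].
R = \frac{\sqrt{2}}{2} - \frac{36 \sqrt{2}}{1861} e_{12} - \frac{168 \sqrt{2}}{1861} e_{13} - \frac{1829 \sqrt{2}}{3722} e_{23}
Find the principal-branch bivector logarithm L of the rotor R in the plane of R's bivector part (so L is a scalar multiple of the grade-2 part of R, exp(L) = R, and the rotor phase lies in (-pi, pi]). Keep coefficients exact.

The scalar part of R is \frac{\sqrt{2}}{2}, which fixes the principal-branch rotor phase; the unit plane is then the bivector part divided by the sine of that phase, and L is that plane scaled by the phase.
Concretely: cos(phase) = \frac{\sqrt{2}}{2} gives phase = ±\frac{\pi}{4}, and since phase/sin(phase) is even the sign is immaterial: L = (phase/sin(phase)) * <R>_2 = (\frac{\sqrt{2} \pi}{4}) * <R>_2.
Answer: - \frac{18 \pi}{1861} e_{12} - \frac{84 \pi}{1861} e_{13} - \frac{1829 \pi}{7444} e_{23}


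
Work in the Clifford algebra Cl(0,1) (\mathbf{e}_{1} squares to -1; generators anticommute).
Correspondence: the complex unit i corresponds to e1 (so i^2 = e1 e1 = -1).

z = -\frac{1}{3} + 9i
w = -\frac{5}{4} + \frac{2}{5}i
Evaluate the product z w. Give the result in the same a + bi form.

In blades: z = -\frac{1}{3} + 9 e_{1}, w = -\frac{5}{4} + \frac{2}{5} e_{1}.
Distribute z over w term by term (generator squares from the signature, products reordered to ascending indices): (-\frac{1}{3})*w = \frac{5}{12} - \frac{2}{15} e_{1}; (9 e_{1})*w = -\frac{18}{5} - \frac{45}{4} e_{1}.
Sum: -\frac{191}{60} - \frac{683}{60} e_{1}; translating back through the correspondence:
Answer: -\frac{191}{60} - \frac{683}{60}i


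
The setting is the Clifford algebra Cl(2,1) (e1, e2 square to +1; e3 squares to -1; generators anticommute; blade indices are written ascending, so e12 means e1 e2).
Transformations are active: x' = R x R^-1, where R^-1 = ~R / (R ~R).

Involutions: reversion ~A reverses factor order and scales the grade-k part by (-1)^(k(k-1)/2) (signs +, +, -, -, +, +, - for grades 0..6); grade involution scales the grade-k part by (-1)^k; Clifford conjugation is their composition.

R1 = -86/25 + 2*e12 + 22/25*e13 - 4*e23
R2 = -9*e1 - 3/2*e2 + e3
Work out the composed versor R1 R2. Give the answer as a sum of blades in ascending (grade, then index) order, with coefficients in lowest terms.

Distribute over the terms of R2 (each basis-blade product reordered to ascending indices, repeated generators contracted through their squares):
R1 (-9*e1) = 774/25*e1 + 18*e2 + 198/25*e3 + 36*e123
R1 (-3/2*e2) = -3*e1 + 129/25*e2 - 6*e3 + 33/25*e123
R1 (e3) = -22/25*e1 + 4*e2 - 86/25*e3 + 2*e123
Summing the partial products and collecting blades:
Answer: 677/25*e1 + 679/25*e2 - 38/25*e3 + 983/25*e123


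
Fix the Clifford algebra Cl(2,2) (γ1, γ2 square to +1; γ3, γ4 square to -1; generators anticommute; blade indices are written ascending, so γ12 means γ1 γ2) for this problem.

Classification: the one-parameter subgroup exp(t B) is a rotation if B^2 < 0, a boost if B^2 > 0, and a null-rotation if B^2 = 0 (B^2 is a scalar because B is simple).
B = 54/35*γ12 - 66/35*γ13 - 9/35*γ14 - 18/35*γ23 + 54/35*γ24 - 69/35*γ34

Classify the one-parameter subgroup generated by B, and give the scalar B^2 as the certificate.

B^2 term by term: the squares give (54/35)^2*(γ12)^2 + (-66/35)^2*(γ13)^2 + (-9/35)^2*(γ14)^2 + (-18/35)^2*(γ23)^2 + (54/35)^2*(γ24)^2 + (-69/35)^2*(γ34)^2 = 2916/1225*(-1) + 4356/1225*(+1) + 81/1225*(+1) + 324/1225*(+1) + 2916/1225*(+1) + 4761/1225*(-1) = 0 (each basis 2-blade squares to minus the product of its generators' squares); cross terms between blades sharing an index anticommute and cancel; the commuting (index-disjoint) pairs give grade-4 terms 2*c*c'*(blade product), which cancel blade by blade — γ1234: -7452/1225 + 7128/1225 + 324/1225 = 0 — confirming B is simple. So B^2 = 0.
Answer: null-rotation, certificate B^2 = 0. No conjugation can change B^2 = 0; the sign gives the class.


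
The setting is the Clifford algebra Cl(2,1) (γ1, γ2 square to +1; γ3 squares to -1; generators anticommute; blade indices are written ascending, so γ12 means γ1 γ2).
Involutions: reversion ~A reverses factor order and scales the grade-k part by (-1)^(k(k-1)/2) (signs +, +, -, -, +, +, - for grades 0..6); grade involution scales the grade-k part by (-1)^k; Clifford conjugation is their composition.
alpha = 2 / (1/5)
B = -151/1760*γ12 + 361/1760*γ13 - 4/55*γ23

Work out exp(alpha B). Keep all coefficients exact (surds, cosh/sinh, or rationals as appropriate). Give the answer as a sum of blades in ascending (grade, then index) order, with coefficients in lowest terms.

B^2 term by term: the squares give (-151/1760)^2*(γ12)^2 + (361/1760)^2*(γ13)^2 + (-4/55)^2*(γ23)^2 = 22801/3097600*(-1) + 130321/3097600*(+1) + 16/3025*(+1) = 1/25 (each basis 2-blade squares to minus the product of its generators' squares); cross terms between blades sharing an index anticommute and cancel. So B^2 = 1/25.
B^2 = 1/25 — B^2 > 0, so the exponential closes hyperbolically: l = 1/5, alpha*l = 2, so exp(alpha B) = cosh(2) + (sinh(2)/(1/5))*B = cosh(2) + (5*sinh(2))*B.
Answer: cosh(2) - 151*sinh(2)/352*γ12 + 361*sinh(2)/352*γ13 - 4*sinh(2)/11*γ23


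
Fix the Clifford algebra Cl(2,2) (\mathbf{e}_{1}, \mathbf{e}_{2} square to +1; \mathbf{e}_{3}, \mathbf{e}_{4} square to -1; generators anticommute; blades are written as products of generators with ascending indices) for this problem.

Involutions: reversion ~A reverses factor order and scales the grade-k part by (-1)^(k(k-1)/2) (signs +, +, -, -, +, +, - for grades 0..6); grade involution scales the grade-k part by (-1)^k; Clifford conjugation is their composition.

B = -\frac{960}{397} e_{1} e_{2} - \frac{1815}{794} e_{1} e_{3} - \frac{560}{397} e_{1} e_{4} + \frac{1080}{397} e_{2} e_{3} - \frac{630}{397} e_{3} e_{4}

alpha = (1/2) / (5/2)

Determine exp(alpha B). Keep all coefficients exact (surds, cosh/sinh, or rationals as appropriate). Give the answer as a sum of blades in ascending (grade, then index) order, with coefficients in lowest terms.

B^2 term by term: the squares give (-\frac{960}{397})^2*(e_{1} e_{2})^2 + (-\frac{1815}{794})^2*(e_{1} e_{3})^2 + (-\frac{560}{397})^2*(e_{1} e_{4})^2 + (\frac{1080}{397})^2*(e_{2} e_{3})^2 + (-\frac{630}{397})^2*(e_{3} e_{4})^2 = \frac{921600}{157609}*(-1) + \frac{3294225}{630436}*(+1) + \frac{313600}{157609}*(+1) + \frac{1166400}{157609}*(+1) + \frac{396900}{157609}*(-1) = \frac{25}{4} (each basis 2-blade squares to minus the product of its generators' squares); cross terms between blades sharing an index anticommute and cancel; the commuting (index-disjoint) pairs give grade-4 terms 2*c*c'*(blade product), which cancel blade by blade — e_{1} e_{2} e_{3} e_{4}: \frac{1209600}{157609} - \frac{1209600}{157609} = 0 — confirming B is simple. So B^2 = \frac{25}{4}.
B^2 = \frac{25}{4} — hyperbolic case — the even/odd split gives cosh and sinh: l = \frac{5}{2}, alpha*l = \frac{1}{2}, so exp(alpha B) = cosh(\frac{1}{2}) + (sinh(\frac{1}{2})/(\frac{5}{2}))*B = \cosh{\left(\frac{1}{2} \right)} + (\frac{2 \sinh{\left(\frac{1}{2} \right)}}{5})*B.
Answer: \cosh{\left(\frac{1}{2} \right)} - \frac{384 \sinh{\left(\frac{1}{2} \right)}}{397} e_{1} e_{2} - \frac{363 \sinh{\left(\frac{1}{2} \right)}}{397} e_{1} e_{3} - \frac{224 \sinh{\left(\frac{1}{2} \right)}}{397} e_{1} e_{4} + \frac{432 \sinh{\left(\frac{1}{2} \right)}}{397} e_{2} e_{3} - \frac{252 \sinh{\left(\frac{1}{2} \right)}}{397} e_{3} e_{4}


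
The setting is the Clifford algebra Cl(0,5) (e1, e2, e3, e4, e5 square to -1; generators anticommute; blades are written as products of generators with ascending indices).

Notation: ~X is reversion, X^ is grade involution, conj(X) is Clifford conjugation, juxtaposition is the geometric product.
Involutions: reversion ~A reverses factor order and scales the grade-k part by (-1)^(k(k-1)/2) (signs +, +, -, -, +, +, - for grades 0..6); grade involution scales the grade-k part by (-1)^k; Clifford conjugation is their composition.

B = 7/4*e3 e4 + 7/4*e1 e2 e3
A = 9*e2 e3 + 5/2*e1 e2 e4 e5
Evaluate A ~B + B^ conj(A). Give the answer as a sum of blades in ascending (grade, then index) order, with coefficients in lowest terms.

first term: 63/4*e1 + 63/4*e2 e4 + 35/8*e3 e4 e5 - 35/8*e1 e2 e3 e5
second term: -63/4*e1 - 63/4*e2 e4 + 35/8*e3 e4 e5 - 35/8*e1 e2 e3 e5
Answer: 35/4*e3 e4 e5 - 35/4*e1 e2 e3 e5


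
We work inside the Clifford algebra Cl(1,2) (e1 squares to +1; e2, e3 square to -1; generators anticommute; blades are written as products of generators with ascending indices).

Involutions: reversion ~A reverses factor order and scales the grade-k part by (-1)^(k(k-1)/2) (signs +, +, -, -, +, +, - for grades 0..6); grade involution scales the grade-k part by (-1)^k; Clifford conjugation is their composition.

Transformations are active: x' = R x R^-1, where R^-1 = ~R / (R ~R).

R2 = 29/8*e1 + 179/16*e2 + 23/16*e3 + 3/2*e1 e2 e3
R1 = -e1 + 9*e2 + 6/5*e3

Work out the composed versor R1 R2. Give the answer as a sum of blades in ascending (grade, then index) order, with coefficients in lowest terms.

Distribute over the terms of R1 (each basis-blade product reordered to ascending indices, repeated generators contracted through their squares):
(-e1) R2 = -29/8 - 179/16*e1 e2 - 23/16*e1 e3 - 3/2*e2 e3
(9*e2) R2 = -1611/16 - 261/8*e1 e2 + 27/2*e1 e3 + 207/16*e2 e3
(6/5*e3) R2 = -69/40 - 9/5*e1 e2 - 87/20*e1 e3 - 537/40*e2 e3
Summing the partial products and collecting blades:
Answer: -8483/80 - 3649/80*e1 e2 + 617/80*e1 e3 - 159/80*e2 e3


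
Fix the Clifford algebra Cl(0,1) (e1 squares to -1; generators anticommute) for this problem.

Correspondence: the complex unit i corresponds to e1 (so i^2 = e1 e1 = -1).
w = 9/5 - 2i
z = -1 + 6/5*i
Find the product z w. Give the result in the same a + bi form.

In blades: z = -1 + 6/5*e1, w = 9/5 - 2*e1.
Distribute z over w term by term (generator squares from the signature, products reordered to ascending indices): (-1)*w = -9/5 + 2*e1; (6/5*e1)*w = 12/5 + 54/25*e1.
Sum: 3/5 + 104/25*e1; translating back through the correspondence:
Answer: 3/5 + 104/25*i


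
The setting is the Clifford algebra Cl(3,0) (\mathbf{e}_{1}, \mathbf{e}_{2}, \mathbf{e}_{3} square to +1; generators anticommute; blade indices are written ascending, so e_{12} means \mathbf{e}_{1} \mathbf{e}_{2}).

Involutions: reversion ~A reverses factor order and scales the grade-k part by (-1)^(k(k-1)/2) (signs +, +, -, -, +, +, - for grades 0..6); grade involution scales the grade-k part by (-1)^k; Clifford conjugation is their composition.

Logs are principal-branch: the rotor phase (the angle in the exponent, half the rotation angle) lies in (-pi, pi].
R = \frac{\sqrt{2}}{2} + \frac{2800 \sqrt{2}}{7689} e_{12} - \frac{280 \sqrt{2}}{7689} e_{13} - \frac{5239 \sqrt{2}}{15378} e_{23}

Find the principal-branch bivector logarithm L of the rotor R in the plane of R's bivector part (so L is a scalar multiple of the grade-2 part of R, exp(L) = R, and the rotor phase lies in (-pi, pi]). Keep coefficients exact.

The scalar part of R is \frac{\sqrt{2}}{2}, and that scalar determines the rotor phase on the principal branch; recovering the unit plane as bivector-part over sine of the phase gives L = phase * plane.
Concretely: cos(phase) = \frac{\sqrt{2}}{2} gives phase = ±\frac{\pi}{4}, and since phase/sin(phase) is even the sign is immaterial: L = (phase/sin(phase)) * <R>_2 = (\frac{\sqrt{2} \pi}{4}) * <R>_2.
Answer: \frac{1400 \pi}{7689} e_{12} - \frac{140 \pi}{7689} e_{13} - \frac{5239 \pi}{30756} e_{23}


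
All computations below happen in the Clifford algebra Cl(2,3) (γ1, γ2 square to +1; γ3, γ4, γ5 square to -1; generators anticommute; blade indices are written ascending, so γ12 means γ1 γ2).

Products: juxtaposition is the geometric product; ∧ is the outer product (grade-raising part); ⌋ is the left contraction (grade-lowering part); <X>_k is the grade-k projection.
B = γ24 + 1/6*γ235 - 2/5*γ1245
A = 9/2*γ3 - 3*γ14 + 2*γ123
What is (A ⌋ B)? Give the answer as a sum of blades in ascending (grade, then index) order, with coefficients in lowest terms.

step 1: -9/20*γ25
Answer: -9/20*γ25


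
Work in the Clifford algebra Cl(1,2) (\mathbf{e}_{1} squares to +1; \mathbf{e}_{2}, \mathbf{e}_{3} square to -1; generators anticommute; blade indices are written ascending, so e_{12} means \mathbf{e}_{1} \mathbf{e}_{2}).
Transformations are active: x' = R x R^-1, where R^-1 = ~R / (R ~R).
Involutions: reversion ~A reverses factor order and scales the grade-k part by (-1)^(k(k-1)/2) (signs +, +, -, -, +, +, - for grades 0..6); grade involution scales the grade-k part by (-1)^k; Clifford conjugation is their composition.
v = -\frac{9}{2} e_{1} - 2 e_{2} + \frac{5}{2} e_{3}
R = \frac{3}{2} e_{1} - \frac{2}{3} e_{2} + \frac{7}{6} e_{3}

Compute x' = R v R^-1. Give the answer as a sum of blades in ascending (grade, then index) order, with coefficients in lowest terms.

~R = \frac{3}{2} e_{1} - \frac{2}{3} e_{2} + \frac{7}{6} e_{3}, and R ~R = \frac{4}{9}, so R^-1 = ~R / (\frac{4}{9}).
R v = -11 - 6 e_{12} + 9 e_{13} + \frac{2}{3} e_{23}
Answer: -\frac{279}{4} e_{1} + 35 e_{2} - \frac{241}{4} e_{3}


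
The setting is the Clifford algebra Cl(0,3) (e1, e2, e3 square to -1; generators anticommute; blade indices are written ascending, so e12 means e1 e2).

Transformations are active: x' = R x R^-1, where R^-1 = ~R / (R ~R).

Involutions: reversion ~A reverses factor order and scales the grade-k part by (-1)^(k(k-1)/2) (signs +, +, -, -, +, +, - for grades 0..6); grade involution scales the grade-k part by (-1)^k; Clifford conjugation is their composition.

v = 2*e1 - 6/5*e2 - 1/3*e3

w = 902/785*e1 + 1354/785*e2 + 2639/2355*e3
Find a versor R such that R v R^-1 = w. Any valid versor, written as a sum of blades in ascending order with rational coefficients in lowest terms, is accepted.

Sketch: the shared square -1249/225 makes R = v + w = 2472/785*e1 + 412/785*e2 + 618/785*e3 the natural versor; its sandwich fixes that direction, negates (v - w)/2, and sends v to w.
Answer: 2472/785*e1 + 412/785*e2 + 618/785*e3


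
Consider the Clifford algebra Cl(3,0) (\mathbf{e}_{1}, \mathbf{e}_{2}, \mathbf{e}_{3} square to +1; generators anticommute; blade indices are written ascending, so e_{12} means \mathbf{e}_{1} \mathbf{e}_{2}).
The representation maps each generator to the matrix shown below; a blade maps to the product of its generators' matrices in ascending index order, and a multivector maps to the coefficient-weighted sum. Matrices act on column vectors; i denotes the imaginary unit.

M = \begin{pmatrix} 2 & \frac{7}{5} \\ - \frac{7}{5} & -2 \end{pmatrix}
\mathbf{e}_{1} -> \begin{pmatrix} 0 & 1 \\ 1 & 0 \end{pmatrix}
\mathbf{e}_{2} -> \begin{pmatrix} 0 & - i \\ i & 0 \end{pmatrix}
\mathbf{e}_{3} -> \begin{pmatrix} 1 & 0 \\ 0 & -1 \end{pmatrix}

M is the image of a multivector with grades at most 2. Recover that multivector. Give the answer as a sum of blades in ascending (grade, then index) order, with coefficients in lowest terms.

Method: 1, rho(e_{1}), rho(e_{2}), rho(e_{3}) form a trace-orthogonal basis of the 2x2 complex matrices (tr(X Y) = 2 if X = Y, else 0), so M = m0*1 + m1*rho(e_{1}) + m2*rho(e_{2}) + m3*rho(e_{3}) with m0 = tr(M)/2 = 0, m1 = tr(M rho(e_{1}))/2 = 0, m2 = tr(M rho(e_{2}))/2 = \frac{7 i}{5}, m3 = tr(M rho(e_{3}))/2 = 2.
Multiplying table entries, the bivector images are rho(e_{12}) = i*rho(e_{3}), rho(e_{13}) = -i*rho(e_{2}), rho(e_{23}) = i*rho(e_{1}); with real blade coefficients the real parts of m0..m3 are the coefficients of 1, e_{1}, e_{2}, e_{3} and the imaginary parts give the bivectors (e_{23}: Im m1, e_{13}: -Im m2, e_{12}: Im m3).
Answer: 2 e_{3} - \frac{7}{5} e_{13}


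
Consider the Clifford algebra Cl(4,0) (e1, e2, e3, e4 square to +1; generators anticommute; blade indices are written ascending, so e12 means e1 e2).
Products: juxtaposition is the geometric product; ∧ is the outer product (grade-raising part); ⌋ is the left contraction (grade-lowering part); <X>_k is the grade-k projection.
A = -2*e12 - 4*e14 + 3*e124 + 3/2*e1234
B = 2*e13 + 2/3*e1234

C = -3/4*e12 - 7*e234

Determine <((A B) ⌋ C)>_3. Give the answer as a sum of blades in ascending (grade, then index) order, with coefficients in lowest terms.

step 1: 1 + 2*e3 + 20/3*e23 + 3*e24 - 20/3*e34 - 6*e234
step 2: -42 - 140/3*e2 - 21*e3 + 140/3*e4 - 3/4*e12 + 14*e24 - 7*e234
step 3: -7*e234
Answer: -7*e234


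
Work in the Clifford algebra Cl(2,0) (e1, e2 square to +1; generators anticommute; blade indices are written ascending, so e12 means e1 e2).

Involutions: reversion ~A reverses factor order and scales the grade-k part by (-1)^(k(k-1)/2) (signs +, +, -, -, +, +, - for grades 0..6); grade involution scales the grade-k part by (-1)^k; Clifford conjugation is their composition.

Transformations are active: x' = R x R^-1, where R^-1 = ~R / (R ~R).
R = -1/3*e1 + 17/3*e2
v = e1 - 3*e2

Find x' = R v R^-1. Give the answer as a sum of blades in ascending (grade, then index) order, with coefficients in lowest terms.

~R = -1/3*e1 + 17/3*e2, and R ~R = 290/9, so R^-1 = ~R / (290/9).
R v = -52/3 - 14/3*e12
Answer: -93/145*e1 - 449/145*e2


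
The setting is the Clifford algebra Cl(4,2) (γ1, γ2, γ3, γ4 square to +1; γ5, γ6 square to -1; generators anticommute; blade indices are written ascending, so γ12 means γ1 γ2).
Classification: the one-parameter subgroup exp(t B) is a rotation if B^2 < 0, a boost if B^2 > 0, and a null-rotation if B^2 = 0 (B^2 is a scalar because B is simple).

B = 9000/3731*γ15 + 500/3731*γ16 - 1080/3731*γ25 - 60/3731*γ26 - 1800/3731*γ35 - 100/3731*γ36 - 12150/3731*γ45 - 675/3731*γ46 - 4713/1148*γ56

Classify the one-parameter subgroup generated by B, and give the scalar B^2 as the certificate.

B^2 term by term: the squares give (9000/3731)^2*(γ15)^2 + (500/3731)^2*(γ16)^2 + (-1080/3731)^2*(γ25)^2 + (-60/3731)^2*(γ26)^2 + (-1800/3731)^2*(γ35)^2 + (-100/3731)^2*(γ36)^2 + (-12150/3731)^2*(γ45)^2 + (-675/3731)^2*(γ46)^2 + (-4713/1148)^2*(γ56)^2 = 81000000/13920361*(+1) + 250000/13920361*(+1) + 1166400/13920361*(+1) + 3600/13920361*(+1) + 3240000/13920361*(+1) + 10000/13920361*(+1) + 147622500/13920361*(+1) + 455625/13920361*(+1) + 22212369/1317904*(-1) = -1/16 (each basis 2-blade squares to minus the product of its generators' squares); cross terms between blades sharing an index anticommute and cancel; the commuting (index-disjoint) pairs give grade-4 terms 2*c*c'*(blade product), which cancel blade by blade — γ1256: 1080000/13920361 - 1080000/13920361 = 0; γ1356: 1800000/13920361 - 1800000/13920361 = 0; γ1456: 12150000/13920361 - 12150000/13920361 = 0; γ2356: -216000/13920361 + 216000/13920361 = 0; γ2456: -1458000/13920361 + 1458000/13920361 = 0; γ3456: -2430000/13920361 + 2430000/13920361 = 0 — confirming B is simple. So B^2 = -1/16.
Answer: rotation, certificate B^2 = -1/16. Note: conjugating B changes its blade decomposition but never the scalar B^2 = -1/16, whose sign settles the classification.


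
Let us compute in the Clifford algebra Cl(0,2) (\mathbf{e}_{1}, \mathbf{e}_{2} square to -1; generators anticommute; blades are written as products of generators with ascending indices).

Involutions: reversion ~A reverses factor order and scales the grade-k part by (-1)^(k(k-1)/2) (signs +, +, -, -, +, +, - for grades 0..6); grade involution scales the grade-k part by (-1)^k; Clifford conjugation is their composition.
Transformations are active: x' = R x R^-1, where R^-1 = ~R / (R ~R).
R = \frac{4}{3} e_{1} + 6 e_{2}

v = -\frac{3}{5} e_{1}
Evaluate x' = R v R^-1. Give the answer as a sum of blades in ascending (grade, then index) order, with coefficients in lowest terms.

~R = \frac{4}{3} e_{1} + 6 e_{2}, and R ~R = -\frac{340}{9}, so R^-1 = ~R / (-\frac{340}{9}).
R v = \frac{4}{5} + \frac{18}{5} e_{1} e_{2}
Answer: \frac{231}{425} e_{1} - \frac{108}{425} e_{2}


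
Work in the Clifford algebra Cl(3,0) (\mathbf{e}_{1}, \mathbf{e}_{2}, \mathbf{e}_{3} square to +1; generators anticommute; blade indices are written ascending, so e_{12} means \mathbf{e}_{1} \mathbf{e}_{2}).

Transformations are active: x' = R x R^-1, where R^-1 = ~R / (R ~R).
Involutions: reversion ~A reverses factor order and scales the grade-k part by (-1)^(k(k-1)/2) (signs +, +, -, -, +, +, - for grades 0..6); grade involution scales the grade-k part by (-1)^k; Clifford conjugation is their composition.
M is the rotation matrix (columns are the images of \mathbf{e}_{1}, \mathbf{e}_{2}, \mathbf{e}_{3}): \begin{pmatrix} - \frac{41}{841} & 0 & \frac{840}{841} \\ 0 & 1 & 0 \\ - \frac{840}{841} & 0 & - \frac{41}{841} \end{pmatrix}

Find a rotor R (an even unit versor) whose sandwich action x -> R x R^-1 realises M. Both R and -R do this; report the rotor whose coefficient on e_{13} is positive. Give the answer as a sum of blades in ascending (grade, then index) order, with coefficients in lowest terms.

Method: write R = a + b12*e_{12} + b13*e_{13} + b23*e_{23} with a^2 + b12^2 + b13^2 + b23^2 = 1 (so R^-1 = ~R). Expanding the columns R e_j ~R gives tr M = 4a^2 - 1 and, from the antisymmetric part, M21 - M12 = -4a*b12, M13 - M31 = 4a*b13, M32 - M23 = -4a*b23.
Here tr M = \frac{759}{841}, so a^2 = (1 + tr M)/4 = \frac{400}{841} and a = ±\frac{20}{29}. Taking a = \frac{20}{29}: M21 - M12 = 0, M13 - M31 = \frac{1680}{841}, M32 - M23 = 0, giving b12 = 0, b13 = \frac{21}{29}, b23 = 0, i.e. R = \frac{20}{29} + \frac{21}{29} e_{13}.
Its e_{13} coefficient is already positive.
Answer: \frac{20}{29} + \frac{21}{29} e_{13}. Why the constraint matters: R and -R act identically through the sandwich — M has trace \frac{759}{841} either way — so only the sign condition on e_{13} picks one of the two preimages.


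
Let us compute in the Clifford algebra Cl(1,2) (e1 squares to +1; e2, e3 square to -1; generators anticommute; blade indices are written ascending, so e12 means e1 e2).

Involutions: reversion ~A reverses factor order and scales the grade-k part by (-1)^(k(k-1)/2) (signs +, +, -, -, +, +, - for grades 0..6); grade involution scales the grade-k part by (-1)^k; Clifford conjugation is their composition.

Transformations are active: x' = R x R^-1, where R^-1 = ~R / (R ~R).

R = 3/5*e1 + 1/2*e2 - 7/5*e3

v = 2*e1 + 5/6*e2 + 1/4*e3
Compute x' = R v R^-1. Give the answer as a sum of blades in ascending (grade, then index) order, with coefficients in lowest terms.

~R = 3/5*e1 + 1/2*e2 - 7/5*e3, and R ~R = -37/20, so R^-1 = ~R / (-37/20).
R v = 17/15 - 1/2*e12 + 59/20*e13 + 31/24*e23
Answer: -506/185*e1 - 107/74*e2 + 3253/2220*e3


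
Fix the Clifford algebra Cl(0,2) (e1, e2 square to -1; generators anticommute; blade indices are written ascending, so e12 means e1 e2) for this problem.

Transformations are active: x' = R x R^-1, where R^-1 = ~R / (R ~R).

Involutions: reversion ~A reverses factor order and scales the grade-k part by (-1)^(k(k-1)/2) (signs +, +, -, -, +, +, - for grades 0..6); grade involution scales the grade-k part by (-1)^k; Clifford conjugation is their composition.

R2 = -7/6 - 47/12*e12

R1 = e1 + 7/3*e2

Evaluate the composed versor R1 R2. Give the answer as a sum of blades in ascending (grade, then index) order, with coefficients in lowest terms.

Distribute over the terms of R1 (each basis-blade product reordered to ascending indices, repeated generators contracted through their squares):
(e1) R2 = -7/6*e1 + 47/12*e2
(7/3*e2) R2 = -329/36*e1 - 49/18*e2
Summing the partial products and collecting blades:
Answer: -371/36*e1 + 43/36*e2


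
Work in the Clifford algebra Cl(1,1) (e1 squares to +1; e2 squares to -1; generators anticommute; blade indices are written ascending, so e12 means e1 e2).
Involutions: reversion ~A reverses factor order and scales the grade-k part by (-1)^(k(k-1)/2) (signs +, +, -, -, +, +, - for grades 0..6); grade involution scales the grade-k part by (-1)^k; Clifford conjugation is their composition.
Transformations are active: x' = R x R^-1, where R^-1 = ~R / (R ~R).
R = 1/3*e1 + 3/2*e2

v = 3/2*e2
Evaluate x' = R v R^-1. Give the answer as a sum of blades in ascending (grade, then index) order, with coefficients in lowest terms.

~R = 1/3*e1 + 3/2*e2, and R ~R = -77/36, so R^-1 = ~R / (-77/36).
R v = -9/4 + 1/2*e12
Answer: 54/77*e1 + 255/154*e2


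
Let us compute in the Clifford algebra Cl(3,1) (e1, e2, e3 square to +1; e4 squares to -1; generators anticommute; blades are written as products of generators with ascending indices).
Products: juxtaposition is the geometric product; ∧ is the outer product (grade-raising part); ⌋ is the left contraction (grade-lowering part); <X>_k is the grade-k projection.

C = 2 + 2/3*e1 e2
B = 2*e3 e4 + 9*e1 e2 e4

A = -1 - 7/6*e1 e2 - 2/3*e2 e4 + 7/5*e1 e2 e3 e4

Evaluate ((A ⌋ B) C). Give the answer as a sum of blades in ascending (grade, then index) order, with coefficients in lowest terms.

step 1: -6*e1 + 21/2*e4 - 2*e3 e4 - 9*e1 e2 e4
step 2: -12*e1 - 4*e2 + 27*e4 - 4*e3 e4 - 11*e1 e2 e4 - 4/3*e1 e2 e3 e4
Answer: -12*e1 - 4*e2 + 27*e4 - 4*e3 e4 - 11*e1 e2 e4 - 4/3*e1 e2 e3 e4


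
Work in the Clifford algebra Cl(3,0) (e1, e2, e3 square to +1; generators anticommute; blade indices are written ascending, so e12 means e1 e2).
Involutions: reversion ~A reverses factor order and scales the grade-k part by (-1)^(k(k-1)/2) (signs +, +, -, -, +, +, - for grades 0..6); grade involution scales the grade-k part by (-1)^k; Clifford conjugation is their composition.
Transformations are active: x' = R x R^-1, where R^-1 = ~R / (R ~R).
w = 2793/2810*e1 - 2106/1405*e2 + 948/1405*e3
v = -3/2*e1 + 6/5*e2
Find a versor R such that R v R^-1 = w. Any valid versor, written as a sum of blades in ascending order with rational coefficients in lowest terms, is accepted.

Equal squares first: v^2 = w^2 = 369/100. Then v + w = -711/1405*e1 - 84/281*e2 + 948/1405*e3 is a versor taking v to w, provided it is invertible.
Answer: -711/1405*e1 - 84/281*e2 + 948/1405*e3


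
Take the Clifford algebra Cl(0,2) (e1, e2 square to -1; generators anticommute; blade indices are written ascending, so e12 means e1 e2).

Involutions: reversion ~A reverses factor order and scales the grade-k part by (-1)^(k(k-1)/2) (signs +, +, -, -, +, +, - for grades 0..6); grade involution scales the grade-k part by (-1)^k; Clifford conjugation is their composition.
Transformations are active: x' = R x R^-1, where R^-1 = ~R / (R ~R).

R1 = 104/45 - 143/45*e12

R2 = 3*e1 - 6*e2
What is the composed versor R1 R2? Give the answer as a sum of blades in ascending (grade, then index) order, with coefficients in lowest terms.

Distribute over the terms of R1 (each basis-blade product reordered to ascending indices, repeated generators contracted through their squares):
(104/45) R2 = 104/15*e1 - 208/15*e2
(-143/45*e12) R2 = -286/15*e1 - 143/15*e2
Summing the partial products and collecting blades:
Answer: -182/15*e1 - 117/5*e2


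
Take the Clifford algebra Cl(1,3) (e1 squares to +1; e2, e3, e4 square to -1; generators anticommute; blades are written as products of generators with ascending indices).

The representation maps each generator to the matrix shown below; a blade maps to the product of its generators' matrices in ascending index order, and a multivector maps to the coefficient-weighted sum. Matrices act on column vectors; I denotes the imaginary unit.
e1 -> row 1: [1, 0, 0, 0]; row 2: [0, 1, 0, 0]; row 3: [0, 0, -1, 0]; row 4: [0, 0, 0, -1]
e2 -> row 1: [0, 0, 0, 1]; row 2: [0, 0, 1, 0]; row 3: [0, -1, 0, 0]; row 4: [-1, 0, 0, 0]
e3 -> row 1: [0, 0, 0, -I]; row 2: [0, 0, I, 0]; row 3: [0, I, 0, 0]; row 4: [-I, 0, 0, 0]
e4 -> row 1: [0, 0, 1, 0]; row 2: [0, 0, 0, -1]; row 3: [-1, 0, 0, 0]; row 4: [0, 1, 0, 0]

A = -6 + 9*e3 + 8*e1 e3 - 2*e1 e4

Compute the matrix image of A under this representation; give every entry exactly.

Bivector images (products of the table entries): rho(e1 e3) = rho(e1)rho(e3) = row 1: [0, 0, 0, -I]; row 2: [0, 0, I, 0]; row 3: [0, -I, 0, 0]; row 4: [I, 0, 0, 0]; rho(e1 e4) = rho(e1)rho(e4) = row 1: [0, 0, 1, 0]; row 2: [0, 0, 0, -1]; row 3: [1, 0, 0, 0]; row 4: [0, -1, 0, 0].
M = (-6)*1 + (9)*rho(e3) + (8)*rho(e1 e3) + (-2)*rho(e1 e4), summed entrywise (1 is the identity matrix):
Answer: row 1: [-6, 0, -2, -17*I]; row 2: [0, -6, 17*I, 2]; row 3: [-2, I, -6, 0]; row 4: [-I, 2, 0, -6]


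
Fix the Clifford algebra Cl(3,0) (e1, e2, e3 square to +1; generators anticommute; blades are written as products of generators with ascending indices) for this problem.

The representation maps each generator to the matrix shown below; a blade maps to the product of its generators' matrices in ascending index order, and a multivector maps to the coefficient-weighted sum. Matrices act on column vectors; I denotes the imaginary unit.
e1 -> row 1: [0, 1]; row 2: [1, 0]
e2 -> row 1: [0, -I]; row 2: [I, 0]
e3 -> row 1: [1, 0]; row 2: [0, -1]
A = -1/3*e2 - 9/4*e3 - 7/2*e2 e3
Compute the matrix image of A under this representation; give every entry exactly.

Bivector images (products of the table entries): rho(e2 e3) = rho(e2)rho(e3) = row 1: [0, I]; row 2: [I, 0].
M = (-1/3)*rho(e2) + (-9/4)*rho(e3) + (-7/2)*rho(e2 e3), summed entrywise:
Answer: row 1: [-9/4, -19*I/6]; row 2: [-23*I/6, 9/4]


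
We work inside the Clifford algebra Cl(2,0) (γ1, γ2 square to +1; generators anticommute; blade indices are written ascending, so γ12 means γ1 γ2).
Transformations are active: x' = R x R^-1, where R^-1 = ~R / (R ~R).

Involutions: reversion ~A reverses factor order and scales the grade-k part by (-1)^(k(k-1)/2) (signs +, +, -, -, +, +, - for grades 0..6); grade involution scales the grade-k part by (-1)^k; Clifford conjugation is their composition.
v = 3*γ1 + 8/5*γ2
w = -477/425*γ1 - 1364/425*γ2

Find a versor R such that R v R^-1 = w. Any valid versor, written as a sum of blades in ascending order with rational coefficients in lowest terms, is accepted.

Reasoning: v^2 = w^2 = 289/25 since conjugation preserves the quadratic form; R = v + w = 798/425*γ1 - 684/425*γ2 is then valid when invertible, keeping its own part and reversing (v - w)/2.
Answer: 798/425*γ1 - 684/425*γ2


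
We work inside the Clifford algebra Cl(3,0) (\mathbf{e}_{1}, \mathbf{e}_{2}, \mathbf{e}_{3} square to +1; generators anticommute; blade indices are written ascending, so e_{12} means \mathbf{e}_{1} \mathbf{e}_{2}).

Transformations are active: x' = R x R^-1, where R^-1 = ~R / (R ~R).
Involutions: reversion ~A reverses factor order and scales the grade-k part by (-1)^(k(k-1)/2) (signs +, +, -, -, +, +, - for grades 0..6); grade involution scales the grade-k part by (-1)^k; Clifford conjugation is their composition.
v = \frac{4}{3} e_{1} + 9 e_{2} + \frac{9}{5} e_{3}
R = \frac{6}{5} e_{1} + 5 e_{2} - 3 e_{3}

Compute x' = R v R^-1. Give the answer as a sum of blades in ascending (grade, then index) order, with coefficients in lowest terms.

~R = \frac{6}{5} e_{1} + 5 e_{2} - 3 e_{3}, and R ~R = \frac{886}{25}, so R^-1 = ~R / (\frac{886}{25}).
R v = \frac{206}{5} + \frac{62}{15} e_{12} + \frac{154}{25} e_{13} + 36 e_{23}
Answer: \frac{1936}{1329} e_{1} + \frac{1163}{443} e_{2} - \frac{19437}{2215} e_{3}
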